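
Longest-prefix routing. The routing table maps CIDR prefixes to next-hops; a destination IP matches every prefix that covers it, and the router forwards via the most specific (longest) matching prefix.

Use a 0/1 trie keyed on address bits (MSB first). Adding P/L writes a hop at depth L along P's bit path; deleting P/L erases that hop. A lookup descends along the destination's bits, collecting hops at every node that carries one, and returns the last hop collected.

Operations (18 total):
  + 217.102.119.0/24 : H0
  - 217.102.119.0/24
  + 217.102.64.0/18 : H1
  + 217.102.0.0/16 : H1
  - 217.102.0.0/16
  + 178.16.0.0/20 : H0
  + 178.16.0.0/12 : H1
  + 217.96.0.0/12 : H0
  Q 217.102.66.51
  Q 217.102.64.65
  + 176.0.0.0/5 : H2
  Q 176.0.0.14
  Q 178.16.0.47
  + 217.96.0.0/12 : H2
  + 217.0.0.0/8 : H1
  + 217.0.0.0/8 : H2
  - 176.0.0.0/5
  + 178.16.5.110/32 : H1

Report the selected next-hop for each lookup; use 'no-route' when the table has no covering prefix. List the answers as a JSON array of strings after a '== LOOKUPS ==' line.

Apply in order:
  + 217.102.119.0/24 (H0) depth=24
  - 217.102.119.0/24 clear@24
  + 217.102.64.0/18 (H1) depth=18
  + 217.102.0.0/16 (H1) depth=16
  - 217.102.0.0/16 clear@16
  + 178.16.0.0/20 (H0) depth=20
  + 178.16.0.0/12 (H1) depth=12
  + 217.96.0.0/12 (H0) depth=12
  ? 217.102.66.51  path d0:-→d1:-→d2:-→d3:-→d4:-→d5:-→d6:-→d7:-→d8:-→d9:-→d10:-→d11:-→d12:H0→d13:-→d14:-→d15:-→d16:-→d17:-→d18:H1  best=H1
  ? 217.102.64.65  path d0:-→d1:-→d2:-→d3:-→d4:-→d5:-→d6:-→d7:-→d8:-→d9:-→d10:-→d11:-→d12:H0→d13:-→d14:-→d15:-→d16:-→d17:-→d18:H1  best=H1
  + 176.0.0.0/5 (H2) depth=5
  ? 176.0.0.14  path d0:-→d1:-→d2:-→d3:-→d4:-→d5:H2→d6:-  best=H2
  ? 178.16.0.47  path d0:-→d1:-→d2:-→d3:-→d4:-→d5:H2→d6:-→d7:-→d8:-→d9:-→d10:-→d11:-→d12:H1→d13:-→d14:-→d15:-→d16:-→d17:-→d18:-→d19:-→d20:H0  best=H0
  + 217.96.0.0/12 (H2) depth=12
  + 217.0.0.0/8 (H1) depth=8
  + 217.0.0.0/8 (H2) depth=8
  - 176.0.0.0/5 clear@5
  + 178.16.5.110/32 (H1) depth=32

== LOOKUPS ==
["H1","H1","H2","H0"]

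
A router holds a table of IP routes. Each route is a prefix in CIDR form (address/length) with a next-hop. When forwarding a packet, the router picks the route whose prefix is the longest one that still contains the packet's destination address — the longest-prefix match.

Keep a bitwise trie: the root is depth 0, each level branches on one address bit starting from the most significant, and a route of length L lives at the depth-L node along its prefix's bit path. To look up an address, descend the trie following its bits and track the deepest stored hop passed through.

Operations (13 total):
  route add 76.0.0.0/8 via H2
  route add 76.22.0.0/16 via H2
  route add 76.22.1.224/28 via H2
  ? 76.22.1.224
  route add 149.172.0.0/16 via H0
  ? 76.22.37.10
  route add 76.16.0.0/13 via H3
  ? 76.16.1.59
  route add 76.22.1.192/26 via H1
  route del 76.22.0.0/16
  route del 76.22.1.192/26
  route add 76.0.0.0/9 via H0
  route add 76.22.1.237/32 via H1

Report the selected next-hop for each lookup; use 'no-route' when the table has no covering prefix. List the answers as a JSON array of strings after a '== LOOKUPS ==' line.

Trace:
  add 76.0.0.0/8 -> H2 at depth 8
  add 76.22.0.0/16 -> H2 at depth 16
  add 76.22.1.224/28 -> H2 at depth 28
  ? 76.22.1.224  path d0:-→d1:-→d2:-→d3:-→d4:-→d5:-→d6:-→d7:-→d8:H2→d9:-→d10:-→d11:-→d12:-→d13:-→d14:-→d15:-→d16:H2→d17:-→d18:-→d19:-→d20:-→d21:-→d22:-→d23:-→d24:-→d25:-→d26:-→d27:-→d28:H2  best=H2
  add 149.172.0.0/16 -> H0 at depth 16
  ? 76.22.37.10  path d0:-→d1:-→d2:-→d3:-→d4:-→d5:-→d6:-→d7:-→d8:H2→d9:-→d10:-→d11:-→d12:-→d13:-→d14:-→d15:-→d16:H2→d17:-→d18:-  best=H2
  add 76.16.0.0/13 -> H3 at depth 13
  ? 76.16.1.59  path d0:-→d1:-→d2:-→d3:-→d4:-→d5:-→d6:-→d7:-→d8:H2→d9:-→d10:-→d11:-→d12:-→d13:H3  best=H3
  add 76.22.1.192/26 -> H1 at depth 26
  del 76.22.0.0/16 (clear depth 16)
  del 76.22.1.192/26 (clear depth 26)
  add 76.0.0.0/9 -> H0 at depth 9
  add 76.22.1.237/32 -> H1 at depth 32

== LOOKUPS ==
["H2","H2","H3"]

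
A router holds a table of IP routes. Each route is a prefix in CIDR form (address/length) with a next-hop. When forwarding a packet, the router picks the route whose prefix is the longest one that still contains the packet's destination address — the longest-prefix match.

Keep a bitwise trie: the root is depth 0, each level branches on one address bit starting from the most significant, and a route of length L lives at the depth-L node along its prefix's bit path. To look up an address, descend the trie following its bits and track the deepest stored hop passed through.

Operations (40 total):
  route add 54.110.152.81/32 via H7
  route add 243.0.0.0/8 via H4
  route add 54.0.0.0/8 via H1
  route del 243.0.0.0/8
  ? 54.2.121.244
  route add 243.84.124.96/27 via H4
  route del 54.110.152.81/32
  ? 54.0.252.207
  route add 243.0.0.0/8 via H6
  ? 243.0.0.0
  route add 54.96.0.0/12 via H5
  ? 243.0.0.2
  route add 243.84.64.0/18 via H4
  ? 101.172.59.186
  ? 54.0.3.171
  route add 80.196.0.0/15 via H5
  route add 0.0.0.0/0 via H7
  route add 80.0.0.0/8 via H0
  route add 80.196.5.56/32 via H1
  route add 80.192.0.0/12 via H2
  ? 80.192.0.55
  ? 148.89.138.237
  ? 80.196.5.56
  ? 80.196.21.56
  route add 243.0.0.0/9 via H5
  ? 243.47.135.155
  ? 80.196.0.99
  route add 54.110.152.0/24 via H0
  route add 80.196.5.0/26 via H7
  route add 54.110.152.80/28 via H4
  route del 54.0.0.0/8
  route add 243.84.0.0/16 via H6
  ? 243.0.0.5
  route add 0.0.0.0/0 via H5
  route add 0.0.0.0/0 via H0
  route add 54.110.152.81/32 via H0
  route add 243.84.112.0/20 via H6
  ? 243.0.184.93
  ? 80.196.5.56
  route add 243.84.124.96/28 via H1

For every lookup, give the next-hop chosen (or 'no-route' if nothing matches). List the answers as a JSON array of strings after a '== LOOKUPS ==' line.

Trace:
  + 54.110.152.81/32 (H7) depth=32
  + 243.0.0.0/8 (H4) depth=8
  + 54.0.0.0/8 (H1) depth=8
  del 243.0.0.0/8 (clear depth 8)
  Q 54.2.121.244: descend 001101100 ; hops seen [H1] ; pick H1
  + 243.84.124.96/27 (H4) depth=27
  del 54.110.152.81/32 (clear depth 32)
  Q 54.0.252.207: descend 001101100 ; hops seen [H1] ; pick H1
  + 243.0.0.0/8 (H6) depth=8
  Q 243.0.0.0: descend 111100110 ; hops seen [H6] ; pick H6
  + 54.96.0.0/12 (H5) depth=12
  Q 243.0.0.2: descend 111100110 ; hops seen [H6] ; pick H6
  + 243.84.64.0/18 (H4) depth=18
  Q 101.172.59.186: descend 0 ; hops seen [∅] ; pick no-route
  Q 54.0.3.171: descend 001101100 ; hops seen [H1] ; pick H1
  + 80.196.0.0/15 (H5) depth=15
  + 0.0.0.0/0 (H7) depth=0
  + 80.0.0.0/8 (H0) depth=8
  + 80.196.5.56/32 (H1) depth=32
  + 80.192.0.0/12 (H2) depth=12
  Q 80.192.0.55: descend 0101000011000 ; hops seen [H7,H0,H2] ; pick H2
  Q 148.89.138.237: descend 1 ; hops seen [H7] ; pick H7
  Q 80.196.5.56: descend 01010000110001000000010100111000 ; hops seen [H7,H0,H2,H5,H1] ; pick H1
  Q 80.196.21.56: descend 0101000011000100000 ; hops seen [H7,H0,H2,H5] ; pick H5
  + 243.0.0.0/9 (H5) depth=9
  Q 243.47.135.155: descend 111100110 ; hops seen [H7,H6,H5] ; pick H5
  Q 80.196.0.99: descend 010100001100010000000 ; hops seen [H7,H0,H2,H5] ; pick H5
  + 54.110.152.0/24 (H0) depth=24
  + 80.196.5.0/26 (H7) depth=26
  + 54.110.152.80/28 (H4) depth=28
  del 54.0.0.0/8 (clear depth 8)
  + 243.84.0.0/16 (H6) depth=16
  Q 243.0.0.5: descend 111100110 ; hops seen [H7,H6,H5] ; pick H5
  + 0.0.0.0/0 (H5) depth=0
  + 0.0.0.0/0 (H0) depth=0
  + 54.110.152.81/32 (H0) depth=32
  + 243.84.112.0/20 (H6) depth=20
  Q 243.0.184.93: descend 111100110 ; hops seen [H0,H6,H5] ; pick H5
  Q 80.196.5.56: descend 01010000110001000000010100111000 ; hops seen [H0,H0,H2,H5,H7,H1] ; pick H1
  + 243.84.124.96/28 (H1) depth=28

== LOOKUPS ==
["H1","H1","H6","H6","no-route","H1","H2","H7","H1","H5","H5","H5","H5","H5","H1"]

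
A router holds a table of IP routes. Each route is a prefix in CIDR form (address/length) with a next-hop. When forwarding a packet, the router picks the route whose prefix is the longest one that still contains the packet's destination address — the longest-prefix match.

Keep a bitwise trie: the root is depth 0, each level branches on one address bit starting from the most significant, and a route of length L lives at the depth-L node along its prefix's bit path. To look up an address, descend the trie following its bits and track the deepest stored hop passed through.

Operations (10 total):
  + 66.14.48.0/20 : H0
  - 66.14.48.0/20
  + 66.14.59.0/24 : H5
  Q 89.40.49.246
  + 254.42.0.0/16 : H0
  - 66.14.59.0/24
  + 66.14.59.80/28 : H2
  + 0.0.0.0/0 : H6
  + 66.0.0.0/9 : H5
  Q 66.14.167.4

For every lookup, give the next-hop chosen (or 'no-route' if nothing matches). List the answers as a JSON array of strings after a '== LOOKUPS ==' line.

Process each operation:
  add 66.14.48.0/20 -> H0 at depth 20
  del 66.14.48.0/20 (clear depth 20)
  add 66.14.59.0/24 -> H5 at depth 24
  Q 89.40.49.246: descend 010 ; hops seen [∅] ; pick no-route
  add 254.42.0.0/16 -> H0 at depth 16
  del 66.14.59.0/24 (clear depth 24)
  add 66.14.59.80/28 -> H2 at depth 28
  add 0.0.0.0/0 -> H6 at depth 0
  add 66.0.0.0/9 -> H5 at depth 9
  Q 66.14.167.4: descend 0100001000001110 ; hops seen [H6,H5] ; pick H5

== LOOKUPS ==
["no-route","H5"]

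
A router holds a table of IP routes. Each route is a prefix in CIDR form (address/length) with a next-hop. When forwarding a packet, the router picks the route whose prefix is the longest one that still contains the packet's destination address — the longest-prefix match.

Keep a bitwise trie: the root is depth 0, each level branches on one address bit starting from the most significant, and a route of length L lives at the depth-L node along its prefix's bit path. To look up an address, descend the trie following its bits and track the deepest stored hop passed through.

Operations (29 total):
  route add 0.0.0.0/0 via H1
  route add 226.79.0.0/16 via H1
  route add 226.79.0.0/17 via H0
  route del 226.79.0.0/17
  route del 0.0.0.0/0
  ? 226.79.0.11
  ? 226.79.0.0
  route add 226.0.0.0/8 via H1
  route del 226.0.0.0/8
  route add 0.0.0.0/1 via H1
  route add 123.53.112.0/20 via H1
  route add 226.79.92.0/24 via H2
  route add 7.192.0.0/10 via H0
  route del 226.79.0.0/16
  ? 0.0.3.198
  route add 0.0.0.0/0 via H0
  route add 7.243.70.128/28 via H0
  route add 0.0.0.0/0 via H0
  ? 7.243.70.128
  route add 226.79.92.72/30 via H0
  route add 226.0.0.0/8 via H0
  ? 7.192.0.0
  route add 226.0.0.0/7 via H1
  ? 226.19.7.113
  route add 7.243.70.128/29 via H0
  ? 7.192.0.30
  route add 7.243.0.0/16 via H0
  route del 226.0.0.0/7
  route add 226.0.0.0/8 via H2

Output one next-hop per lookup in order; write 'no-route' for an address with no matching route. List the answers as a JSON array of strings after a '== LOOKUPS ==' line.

Process each operation:
  add 0.0.0.0/0 -> H1 at depth 0
  add 226.79.0.0/16 -> H1 at depth 16
  add 226.79.0.0/17 -> H0 at depth 17
  del 226.79.0.0/17 (clear depth 17)
  del 0.0.0.0/0 (clear depth 0)
  Q 226.79.0.11: descend 11100010010011110 ; hops seen [H1] ; pick H1
  Q 226.79.0.0: descend 11100010010011110 ; hops seen [H1] ; pick H1
  add 226.0.0.0/8 -> H1 at depth 8
  del 226.0.0.0/8 (clear depth 8)
  add 0.0.0.0/1 -> H1 at depth 1
  add 123.53.112.0/20 -> H1 at depth 20
  add 226.79.92.0/24 -> H2 at depth 24
  add 7.192.0.0/10 -> H0 at depth 10
  del 226.79.0.0/16 (clear depth 16)
  Q 0.0.3.198: descend 00000 ; hops seen [H1] ; pick H1
  add 0.0.0.0/0 -> H0 at depth 0
  add 7.243.70.128/28 -> H0 at depth 28
  add 0.0.0.0/0 -> H0 at depth 0
  Q 7.243.70.128: descend 0000011111110011010001101000 ; hops seen [H0,H1,H0,H0] ; pick H0
  add 226.79.92.72/30 -> H0 at depth 30
  add 226.0.0.0/8 -> H0 at depth 8
  Q 7.192.0.0: descend 0000011111 ; hops seen [H0,H1,H0] ; pick H0
  add 226.0.0.0/7 -> H1 at depth 7
  Q 226.19.7.113: descend 111000100 ; hops seen [H0,H1,H0] ; pick H0
  add 7.243.70.128/29 -> H0 at depth 29
  Q 7.192.0.30: descend 0000011111 ; hops seen [H0,H1,H0] ; pick H0
  add 7.243.0.0/16 -> H0 at depth 16
  del 226.0.0.0/7 (clear depth 7)
  add 226.0.0.0/8 -> H2 at depth 8

== LOOKUPS ==
["H1","H1","H1","H0","H0","H0","H0"]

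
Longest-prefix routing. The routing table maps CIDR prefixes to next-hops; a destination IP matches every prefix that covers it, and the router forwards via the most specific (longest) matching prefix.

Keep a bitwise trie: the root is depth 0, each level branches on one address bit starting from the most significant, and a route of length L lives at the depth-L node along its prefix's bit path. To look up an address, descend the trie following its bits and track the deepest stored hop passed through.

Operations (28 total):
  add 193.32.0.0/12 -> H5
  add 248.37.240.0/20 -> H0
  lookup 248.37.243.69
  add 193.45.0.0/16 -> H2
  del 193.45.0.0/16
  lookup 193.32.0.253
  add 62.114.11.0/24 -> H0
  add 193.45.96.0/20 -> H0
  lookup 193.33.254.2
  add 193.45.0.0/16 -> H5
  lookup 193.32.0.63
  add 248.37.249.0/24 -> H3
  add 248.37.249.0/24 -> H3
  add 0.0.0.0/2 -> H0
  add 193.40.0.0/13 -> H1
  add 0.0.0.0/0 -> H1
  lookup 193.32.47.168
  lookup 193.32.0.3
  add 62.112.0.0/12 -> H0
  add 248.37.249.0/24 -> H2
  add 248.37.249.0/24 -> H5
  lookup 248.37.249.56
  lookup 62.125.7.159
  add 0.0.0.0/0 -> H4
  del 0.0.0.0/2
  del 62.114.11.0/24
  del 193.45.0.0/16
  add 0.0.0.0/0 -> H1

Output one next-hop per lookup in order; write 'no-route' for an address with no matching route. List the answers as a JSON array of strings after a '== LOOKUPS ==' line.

Process each operation:
  + 193.32.0.0/12 (H5) depth=12
  + 248.37.240.0/20 (H0) depth=20
  lookup 248.37.243.69: bits 11111000001001011111 walk d0:-→d1:-→d2:-→d3:-→d4:-→d5:-→d6:-→d7:-→d8:-→d9:-→d10:-→d11:-→d12:-→d13:-→d14:-→d15:-→d16:-→d17:-→d18:-→d19:-→d20:H0 -> H0
  + 193.45.0.0/16 (H2) depth=16
  - 193.45.0.0/16 clear@16
  lookup 193.32.0.253: bits 110000010010 walk d0:-→d1:-→d2:-→d3:-→d4:-→d5:-→d6:-→d7:-→d8:-→d9:-→d10:-→d11:-→d12:H5 -> H5
  + 62.114.11.0/24 (H0) depth=24
  + 193.45.96.0/20 (H0) depth=20
  lookup 193.33.254.2: bits 110000010010 walk d0:-→d1:-→d2:-→d3:-→d4:-→d5:-→d6:-→d7:-→d8:-→d9:-→d10:-→d11:-→d12:H5 -> H5
  + 193.45.0.0/16 (H5) depth=16
  lookup 193.32.0.63: bits 110000010010 walk d0:-→d1:-→d2:-→d3:-→d4:-→d5:-→d6:-→d7:-→d8:-→d9:-→d10:-→d11:-→d12:H5 -> H5
  + 248.37.249.0/24 (H3) depth=24
  + 248.37.249.0/24 (H3) depth=24
  + 0.0.0.0/2 (H0) depth=2
  + 193.40.0.0/13 (H1) depth=13
  + 0.0.0.0/0 (H1) depth=0
  lookup 193.32.47.168: bits 110000010010 walk d0:H1→d1:-→d2:-→d3:-→d4:-→d5:-→d6:-→d7:-→d8:-→d9:-→d10:-→d11:-→d12:H5 -> H5
  lookup 193.32.0.3: bits 110000010010 walk d0:H1→d1:-→d2:-→d3:-→d4:-→d5:-→d6:-→d7:-→d8:-→d9:-→d10:-→d11:-→d12:H5 -> H5
  + 62.112.0.0/12 (H0) depth=12
  + 248.37.249.0/24 (H2) depth=24
  + 248.37.249.0/24 (H5) depth=24
  lookup 248.37.249.56: bits 111110000010010111111001 walk d0:H1→d1:-→d2:-→d3:-→d4:-→d5:-→d6:-→d7:-→d8:-→d9:-→d10:-→d11:-→d12:-→d13:-→d14:-→d15:-→d16:-→d17:-→d18:-→d19:-→d20:H0→d21:-→d22:-→d23:-→d24:H5 -> H5
  lookup 62.125.7.159: bits 001111100111 walk d0:H1→d1:-→d2:H0→d3:-→d4:-→d5:-→d6:-→d7:-→d8:-→d9:-→d10:-→d11:-→d12:H0 -> H0
  + 0.0.0.0/0 (H4) depth=0
  - 0.0.0.0/2 clear@2
  - 62.114.11.0/24 clear@24
  - 193.45.0.0/16 clear@16
  + 0.0.0.0/0 (H1) depth=0

== LOOKUPS ==
["H0","H5","H5","H5","H5","H5","H5","H0"]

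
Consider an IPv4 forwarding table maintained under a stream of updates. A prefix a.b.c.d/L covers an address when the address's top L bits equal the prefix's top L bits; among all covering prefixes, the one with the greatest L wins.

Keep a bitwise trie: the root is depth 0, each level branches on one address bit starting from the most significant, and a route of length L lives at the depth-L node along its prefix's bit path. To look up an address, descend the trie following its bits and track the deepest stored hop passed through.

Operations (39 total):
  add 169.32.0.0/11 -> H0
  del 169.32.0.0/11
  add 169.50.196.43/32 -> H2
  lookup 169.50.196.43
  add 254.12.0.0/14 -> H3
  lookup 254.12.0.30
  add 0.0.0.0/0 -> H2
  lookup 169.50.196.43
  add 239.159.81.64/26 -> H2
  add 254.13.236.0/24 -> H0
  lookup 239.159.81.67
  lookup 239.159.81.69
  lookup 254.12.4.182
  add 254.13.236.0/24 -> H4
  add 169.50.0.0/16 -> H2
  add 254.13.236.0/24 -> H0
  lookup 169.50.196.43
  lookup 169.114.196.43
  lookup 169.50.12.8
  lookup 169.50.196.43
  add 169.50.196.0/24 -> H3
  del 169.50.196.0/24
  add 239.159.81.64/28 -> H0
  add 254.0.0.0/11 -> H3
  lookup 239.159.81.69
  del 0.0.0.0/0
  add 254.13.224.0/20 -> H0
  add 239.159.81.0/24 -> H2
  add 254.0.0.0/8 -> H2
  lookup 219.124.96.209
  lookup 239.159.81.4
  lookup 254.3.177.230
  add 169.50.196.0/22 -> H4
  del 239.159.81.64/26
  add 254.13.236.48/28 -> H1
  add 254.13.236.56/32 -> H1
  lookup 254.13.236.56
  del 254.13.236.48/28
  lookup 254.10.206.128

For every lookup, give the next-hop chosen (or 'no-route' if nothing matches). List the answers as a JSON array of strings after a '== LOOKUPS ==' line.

Trace:
  + 169.32.0.0/11 (H0) depth=11
  - 169.32.0.0/11 clear@11
  + 169.50.196.43/32 (H2) depth=32
  Q 169.50.196.43: descend 10101001001100101100010000101011 ; hops seen [H2] ; pick H2
  + 254.12.0.0/14 (H3) depth=14
  Q 254.12.0.30: descend 11111110000011 ; hops seen [H3] ; pick H3
  + 0.0.0.0/0 (H2) depth=0
  Q 169.50.196.43: descend 10101001001100101100010000101011 ; hops seen [H2,H2] ; pick H2
  + 239.159.81.64/26 (H2) depth=26
  + 254.13.236.0/24 (H0) depth=24
  Q 239.159.81.67: descend 11101111100111110101000101 ; hops seen [H2,H2] ; pick H2
  Q 239.159.81.69: descend 11101111100111110101000101 ; hops seen [H2,H2] ; pick H2
  Q 254.12.4.182: descend 111111100000110 ; hops seen [H2,H3] ; pick H3
  + 254.13.236.0/24 (H4) depth=24
  + 169.50.0.0/16 (H2) depth=16
  + 254.13.236.0/24 (H0) depth=24
  Q 169.50.196.43: descend 10101001001100101100010000101011 ; hops seen [H2,H2,H2] ; pick H2
  Q 169.114.196.43: descend 101010010 ; hops seen [H2] ; pick H2
  Q 169.50.12.8: descend 1010100100110010 ; hops seen [H2,H2] ; pick H2
  Q 169.50.196.43: descend 10101001001100101100010000101011 ; hops seen [H2,H2,H2] ; pick H2
  + 169.50.196.0/24 (H3) depth=24
  - 169.50.196.0/24 clear@24
  + 239.159.81.64/28 (H0) depth=28
  + 254.0.0.0/11 (H3) depth=11
  Q 239.159.81.69: descend 1110111110011111010100010100 ; hops seen [H2,H2,H0] ; pick H0
  - 0.0.0.0/0 clear@0
  + 254.13.224.0/20 (H0) depth=20
  + 239.159.81.0/24 (H2) depth=24
  + 254.0.0.0/8 (H2) depth=8
  Q 219.124.96.209: descend 11 ; hops seen [∅] ; pick no-route
  Q 239.159.81.4: descend 1110111110011111010100010 ; hops seen [H2] ; pick H2
  Q 254.3.177.230: descend 111111100000 ; hops seen [H2,H3] ; pick H3
  + 169.50.196.0/22 (H4) depth=22
  - 239.159.81.64/26 clear@26
  + 254.13.236.48/28 (H1) depth=28
  + 254.13.236.56/32 (H1) depth=32
  Q 254.13.236.56: descend 11111110000011011110110000111000 ; hops seen [H2,H3,H3,H0,H0,H1,H1] ; pick H1
  - 254.13.236.48/28 clear@28
  Q 254.10.206.128: descend 1111111000001 ; hops seen [H2,H3] ; pick H3

== LOOKUPS ==
["H2","H3","H2","H2","H2","H3","H2","H2","H2","H2","H0","no-route","H2","H3","H1","H3"]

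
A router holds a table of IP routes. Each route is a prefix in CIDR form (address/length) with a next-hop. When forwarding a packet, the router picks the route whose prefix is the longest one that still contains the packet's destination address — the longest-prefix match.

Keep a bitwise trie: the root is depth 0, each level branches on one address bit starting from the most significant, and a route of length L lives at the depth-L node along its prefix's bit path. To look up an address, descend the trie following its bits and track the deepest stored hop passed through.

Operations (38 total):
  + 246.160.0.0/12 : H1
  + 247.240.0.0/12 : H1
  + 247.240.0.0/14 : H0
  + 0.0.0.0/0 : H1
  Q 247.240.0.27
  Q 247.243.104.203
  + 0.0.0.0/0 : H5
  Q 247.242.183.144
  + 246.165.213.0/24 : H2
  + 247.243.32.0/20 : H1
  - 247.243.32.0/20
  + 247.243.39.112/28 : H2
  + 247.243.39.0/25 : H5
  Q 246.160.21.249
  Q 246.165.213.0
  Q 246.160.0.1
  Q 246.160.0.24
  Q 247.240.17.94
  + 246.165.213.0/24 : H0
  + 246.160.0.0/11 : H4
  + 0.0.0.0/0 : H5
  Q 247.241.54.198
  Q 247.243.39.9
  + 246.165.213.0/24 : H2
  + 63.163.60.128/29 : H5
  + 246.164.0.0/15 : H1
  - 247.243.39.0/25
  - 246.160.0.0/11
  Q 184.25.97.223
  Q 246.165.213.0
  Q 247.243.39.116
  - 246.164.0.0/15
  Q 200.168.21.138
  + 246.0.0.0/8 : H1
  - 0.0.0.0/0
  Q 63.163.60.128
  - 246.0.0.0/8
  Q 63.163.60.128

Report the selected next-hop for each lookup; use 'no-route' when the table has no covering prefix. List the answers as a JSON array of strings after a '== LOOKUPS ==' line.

Trace:
  + 246.160.0.0/12 (H1) depth=12
  + 247.240.0.0/12 (H1) depth=12
  + 247.240.0.0/14 (H0) depth=14
  + 0.0.0.0/0 (H1) depth=0
  Q 247.240.0.27: descend 11110111111100 ; hops seen [H1,H1,H0] ; pick H0
  Q 247.243.104.203: descend 11110111111100 ; hops seen [H1,H1,H0] ; pick H0
  + 0.0.0.0/0 (H5) depth=0
  Q 247.242.183.144: descend 11110111111100 ; hops seen [H5,H1,H0] ; pick H0
  + 246.165.213.0/24 (H2) depth=24
  + 247.243.32.0/20 (H1) depth=20
  - 247.243.32.0/20 clear@20
  + 247.243.39.112/28 (H2) depth=28
  + 247.243.39.0/25 (H5) depth=25
  Q 246.160.21.249: descend 1111011010100 ; hops seen [H5,H1] ; pick H1
  Q 246.165.213.0: descend 111101101010010111010101 ; hops seen [H5,H1,H2] ; pick H2
  Q 246.160.0.1: descend 1111011010100 ; hops seen [H5,H1] ; pick H1
  Q 246.160.0.24: descend 1111011010100 ; hops seen [H5,H1] ; pick H1
  Q 247.240.17.94: descend 11110111111100 ; hops seen [H5,H1,H0] ; pick H0
  + 246.165.213.0/24 (H0) depth=24
  + 246.160.0.0/11 (H4) depth=11
  + 0.0.0.0/0 (H5) depth=0
  Q 247.241.54.198: descend 11110111111100 ; hops seen [H5,H1,H0] ; pick H0
  Q 247.243.39.9: descend 1111011111110011001001110 ; hops seen [H5,H1,H0,H5] ; pick H5
  + 246.165.213.0/24 (H2) depth=24
  + 63.163.60.128/29 (H5) depth=29
  + 246.164.0.0/15 (H1) depth=15
  - 247.243.39.0/25 clear@25
  - 246.160.0.0/11 clear@11
  Q 184.25.97.223: descend 1 ; hops seen [H5] ; pick H5
  Q 246.165.213.0: descend 111101101010010111010101 ; hops seen [H5,H1,H1,H2] ; pick H2
  Q 247.243.39.116: descend 1111011111110011001001110111 ; hops seen [H5,H1,H0,H2] ; pick H2
  - 246.164.0.0/15 clear@15
  Q 200.168.21.138: descend 11 ; hops seen [H5] ; pick H5
  + 246.0.0.0/8 (H1) depth=8
  - 0.0.0.0/0 clear@0
  Q 63.163.60.128: descend 00111111101000110011110010000 ; hops seen [H5] ; pick H5
  - 246.0.0.0/8 clear@8
  Q 63.163.60.128: descend 00111111101000110011110010000 ; hops seen [H5] ; pick H5

== LOOKUPS ==
["H0","H0","H0","H1","H2","H1","H1","H0","H0","H5","H5","H2","H2","H5","H5","H5"]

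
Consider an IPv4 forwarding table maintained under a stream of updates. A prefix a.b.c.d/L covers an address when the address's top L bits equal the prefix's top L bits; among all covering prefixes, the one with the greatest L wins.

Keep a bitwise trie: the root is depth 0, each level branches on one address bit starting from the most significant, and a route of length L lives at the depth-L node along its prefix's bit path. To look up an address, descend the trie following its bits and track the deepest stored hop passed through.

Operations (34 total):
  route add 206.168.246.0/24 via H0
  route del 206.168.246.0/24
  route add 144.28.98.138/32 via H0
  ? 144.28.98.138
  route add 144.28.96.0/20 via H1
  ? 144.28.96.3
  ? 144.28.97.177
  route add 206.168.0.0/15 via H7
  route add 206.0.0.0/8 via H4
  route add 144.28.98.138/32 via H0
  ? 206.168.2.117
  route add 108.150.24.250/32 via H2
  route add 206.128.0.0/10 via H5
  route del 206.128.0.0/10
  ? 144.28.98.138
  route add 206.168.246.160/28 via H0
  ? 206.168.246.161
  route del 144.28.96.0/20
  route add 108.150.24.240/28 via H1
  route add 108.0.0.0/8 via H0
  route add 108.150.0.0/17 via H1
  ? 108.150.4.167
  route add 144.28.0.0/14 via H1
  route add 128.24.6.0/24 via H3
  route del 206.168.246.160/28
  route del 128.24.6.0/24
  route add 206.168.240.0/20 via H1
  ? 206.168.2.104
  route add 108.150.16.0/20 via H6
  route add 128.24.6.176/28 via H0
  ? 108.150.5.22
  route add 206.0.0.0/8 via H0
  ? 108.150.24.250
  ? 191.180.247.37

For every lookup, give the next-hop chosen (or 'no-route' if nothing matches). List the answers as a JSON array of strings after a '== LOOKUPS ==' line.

Trace:
  + 206.168.246.0/24 (H0) depth=24
  - 206.168.246.0/24 clear@24
  + 144.28.98.138/32 (H0) depth=32
  lookup 144.28.98.138: bits 10010000000111000110001010001010 walk d0:-→d1:-→d2:-→d3:-→d4:-→d5:-→d6:-→d7:-→d8:-→d9:-→d10:-→d11:-→d12:-→d13:-→d14:-→d15:-→d16:-→d17:-→d18:-→d19:-→d20:-→d21:-→d22:-→d23:-→d24:-→d25:-→d26:-→d27:-→d28:-→d29:-→d30:-→d31:-→d32:H0 -> H0
  + 144.28.96.0/20 (H1) depth=20
  lookup 144.28.96.3: bits 1001000000011100011000 walk d0:-→d1:-→d2:-→d3:-→d4:-→d5:-→d6:-→d7:-→d8:-→d9:-→d10:-→d11:-→d12:-→d13:-→d14:-→d15:-→d16:-→d17:-→d18:-→d19:-→d20:H1→d21:-→d22:- -> H1
  lookup 144.28.97.177: bits 1001000000011100011000 walk d0:-→d1:-→d2:-→d3:-→d4:-→d5:-→d6:-→d7:-→d8:-→d9:-→d10:-→d11:-→d12:-→d13:-→d14:-→d15:-→d16:-→d17:-→d18:-→d19:-→d20:H1→d21:-→d22:- -> H1
  + 206.168.0.0/15 (H7) depth=15
  + 206.0.0.0/8 (H4) depth=8
  + 144.28.98.138/32 (H0) depth=32
  lookup 206.168.2.117: bits 1100111010101000 walk d0:-→d1:-→d2:-→d3:-→d4:-→d5:-→d6:-→d7:-→d8:H4→d9:-→d10:-→d11:-→d12:-→d13:-→d14:-→d15:H7→d16:- -> H7
  + 108.150.24.250/32 (H2) depth=32
  + 206.128.0.0/10 (H5) depth=10
  - 206.128.0.0/10 clear@10
  lookup 144.28.98.138: bits 10010000000111000110001010001010 walk d0:-→d1:-→d2:-→d3:-→d4:-→d5:-→d6:-→d7:-→d8:-→d9:-→d10:-→d11:-→d12:-→d13:-→d14:-→d15:-→d16:-→d17:-→d18:-→d19:-→d20:H1→d21:-→d22:-→d23:-→d24:-→d25:-→d26:-→d27:-→d28:-→d29:-→d30:-→d31:-→d32:H0 -> H0
  + 206.168.246.160/28 (H0) depth=28
  lookup 206.168.246.161: bits 1100111010101000111101101010 walk d0:-→d1:-→d2:-→d3:-→d4:-→d5:-→d6:-→d7:-→d8:H4→d9:-→d10:-→d11:-→d12:-→d13:-→d14:-→d15:H7→d16:-→d17:-→d18:-→d19:-→d20:-→d21:-→d22:-→d23:-→d24:-→d25:-→d26:-→d27:-→d28:H0 -> H0
  - 144.28.96.0/20 clear@20
  + 108.150.24.240/28 (H1) depth=28
  + 108.0.0.0/8 (H0) depth=8
  + 108.150.0.0/17 (H1) depth=17
  lookup 108.150.4.167: bits 0110110010010110000 walk d0:-→d1:-→d2:-→d3:-→d4:-→d5:-→d6:-→d7:-→d8:H0→d9:-→d10:-→d11:-→d12:-→d13:-→d14:-→d15:-→d16:-→d17:H1→d18:-→d19:- -> H1
  + 144.28.0.0/14 (H1) depth=14
  + 128.24.6.0/24 (H3) depth=24
  - 206.168.246.160/28 clear@28
  - 128.24.6.0/24 clear@24
  + 206.168.240.0/20 (H1) depth=20
  lookup 206.168.2.104: bits 1100111010101000 walk d0:-→d1:-→d2:-→d3:-→d4:-→d5:-→d6:-→d7:-→d8:H4→d9:-→d10:-→d11:-→d12:-→d13:-→d14:-→d15:H7→d16:- -> H7
  + 108.150.16.0/20 (H6) depth=20
  + 128.24.6.176/28 (H0) depth=28
  lookup 108.150.5.22: bits 0110110010010110000 walk d0:-→d1:-→d2:-→d3:-→d4:-→d5:-→d6:-→d7:-→d8:H0→d9:-→d10:-→d11:-→d12:-→d13:-→d14:-→d15:-→d16:-→d17:H1→d18:-→d19:- -> H1
  + 206.0.0.0/8 (H0) depth=8
  lookup 108.150.24.250: bits 01101100100101100001100011111010 walk d0:-→d1:-→d2:-→d3:-→d4:-→d5:-→d6:-→d7:-→d8:H0→d9:-→d10:-→d11:-→d12:-→d13:-→d14:-→d15:-→d16:-→d17:H1→d18:-→d19:-→d20:H6→d21:-→d22:-→d23:-→d24:-→d25:-→d26:-→d27:-→d28:H1→d29:-→d30:-→d31:-→d32:H2 -> H2
  lookup 191.180.247.37: bits 10 walk d0:-→d1:-→d2:- -> no-route

== LOOKUPS ==
["H0","H1","H1","H7","H0","H0","H1","H7","H1","H2","no-route"]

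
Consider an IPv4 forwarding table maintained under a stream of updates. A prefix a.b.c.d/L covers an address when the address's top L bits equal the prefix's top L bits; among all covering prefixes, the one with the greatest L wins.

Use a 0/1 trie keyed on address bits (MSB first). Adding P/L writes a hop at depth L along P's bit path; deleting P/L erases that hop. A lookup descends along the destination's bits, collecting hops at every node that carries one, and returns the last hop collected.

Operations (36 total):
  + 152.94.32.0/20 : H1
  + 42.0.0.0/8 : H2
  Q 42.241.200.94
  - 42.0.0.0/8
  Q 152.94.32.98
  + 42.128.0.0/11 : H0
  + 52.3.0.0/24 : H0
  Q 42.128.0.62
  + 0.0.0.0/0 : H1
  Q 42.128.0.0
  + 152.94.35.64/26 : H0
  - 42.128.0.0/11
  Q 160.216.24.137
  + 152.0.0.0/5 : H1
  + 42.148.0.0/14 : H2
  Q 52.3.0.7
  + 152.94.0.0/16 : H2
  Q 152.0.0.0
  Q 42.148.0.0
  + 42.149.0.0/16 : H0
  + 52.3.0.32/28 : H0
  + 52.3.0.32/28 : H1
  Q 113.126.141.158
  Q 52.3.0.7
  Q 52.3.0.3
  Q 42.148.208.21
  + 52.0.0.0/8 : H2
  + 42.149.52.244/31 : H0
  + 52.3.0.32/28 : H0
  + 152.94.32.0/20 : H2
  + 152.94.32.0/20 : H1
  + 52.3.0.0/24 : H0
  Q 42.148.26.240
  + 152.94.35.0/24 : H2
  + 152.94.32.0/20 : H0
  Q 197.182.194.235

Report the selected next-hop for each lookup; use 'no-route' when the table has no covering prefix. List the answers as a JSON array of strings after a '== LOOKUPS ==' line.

Apply in order:
  + 152.94.32.0/20 (H1) depth=20
  + 42.0.0.0/8 (H2) depth=8
  ? 42.241.200.94  path d0:-→d1:-→d2:-→d3:-→d4:-→d5:-→d6:-→d7:-→d8:H2  best=H2
  del 42.0.0.0/8 (clear depth 8)
  ? 152.94.32.98  path d0:-→d1:-→d2:-→d3:-→d4:-→d5:-→d6:-→d7:-→d8:-→d9:-→d10:-→d11:-→d12:-→d13:-→d14:-→d15:-→d16:-→d17:-→d18:-→d19:-→d20:H1  best=H1
  + 42.128.0.0/11 (H0) depth=11
  + 52.3.0.0/24 (H0) depth=24
  ? 42.128.0.62  path d0:-→d1:-→d2:-→d3:-→d4:-→d5:-→d6:-→d7:-→d8:-→d9:-→d10:-→d11:H0  best=H0
  + 0.0.0.0/0 (H1) depth=0
  ? 42.128.0.0  path d0:H1→d1:-→d2:-→d3:-→d4:-→d5:-→d6:-→d7:-→d8:-→d9:-→d10:-→d11:H0  best=H0
  + 152.94.35.64/26 (H0) depth=26
  del 42.128.0.0/11 (clear depth 11)
  ? 160.216.24.137  path d0:H1→d1:-→d2:-  best=H1
  + 152.0.0.0/5 (H1) depth=5
  + 42.148.0.0/14 (H2) depth=14
  ? 52.3.0.7  path d0:H1→d1:-→d2:-→d3:-→d4:-→d5:-→d6:-→d7:-→d8:-→d9:-→d10:-→d11:-→d12:-→d13:-→d14:-→d15:-→d16:-→d17:-→d18:-→d19:-→d20:-→d21:-→d22:-→d23:-→d24:H0  best=H0
  + 152.94.0.0/16 (H2) depth=16
  ? 152.0.0.0  path d0:H1→d1:-→d2:-→d3:-→d4:-→d5:H1→d6:-→d7:-→d8:-→d9:-  best=H1
  ? 42.148.0.0  path d0:H1→d1:-→d2:-→d3:-→d4:-→d5:-→d6:-→d7:-→d8:-→d9:-→d10:-→d11:-→d12:-→d13:-→d14:H2  best=H2
  + 42.149.0.0/16 (H0) depth=16
  + 52.3.0.32/28 (H0) depth=28
  + 52.3.0.32/28 (H1) depth=28
  ? 113.126.141.158  path d0:H1→d1:-  best=H1
  ? 52.3.0.7  path d0:H1→d1:-→d2:-→d3:-→d4:-→d5:-→d6:-→d7:-→d8:-→d9:-→d10:-→d11:-→d12:-→d13:-→d14:-→d15:-→d16:-→d17:-→d18:-→d19:-→d20:-→d21:-→d22:-→d23:-→d24:H0→d25:-→d26:-  best=H0
  ? 52.3.0.3  path d0:H1→d1:-→d2:-→d3:-→d4:-→d5:-→d6:-→d7:-→d8:-→d9:-→d10:-→d11:-→d12:-→d13:-→d14:-→d15:-→d16:-→d17:-→d18:-→d19:-→d20:-→d21:-→d22:-→d23:-→d24:H0→d25:-→d26:-  best=H0
  ? 42.148.208.21  path d0:H1→d1:-→d2:-→d3:-→d4:-→d5:-→d6:-→d7:-→d8:-→d9:-→d10:-→d11:-→d12:-→d13:-→d14:H2→d15:-  best=H2
  + 52.0.0.0/8 (H2) depth=8
  + 42.149.52.244/31 (H0) depth=31
  + 52.3.0.32/28 (H0) depth=28
  + 152.94.32.0/20 (H2) depth=20
  + 152.94.32.0/20 (H1) depth=20
  + 52.3.0.0/24 (H0) depth=24
  ? 42.148.26.240  path d0:H1→d1:-→d2:-→d3:-→d4:-→d5:-→d6:-→d7:-→d8:-→d9:-→d10:-→d11:-→d12:-→d13:-→d14:H2→d15:-  best=H2
  + 152.94.35.0/24 (H2) depth=24
  + 152.94.32.0/20 (H0) depth=20
  ? 197.182.194.235  path d0:H1→d1:-  best=H1

== LOOKUPS ==
["H2","H1","H0","H0","H1","H0","H1","H2","H1","H0","H0","H2","H2","H1"]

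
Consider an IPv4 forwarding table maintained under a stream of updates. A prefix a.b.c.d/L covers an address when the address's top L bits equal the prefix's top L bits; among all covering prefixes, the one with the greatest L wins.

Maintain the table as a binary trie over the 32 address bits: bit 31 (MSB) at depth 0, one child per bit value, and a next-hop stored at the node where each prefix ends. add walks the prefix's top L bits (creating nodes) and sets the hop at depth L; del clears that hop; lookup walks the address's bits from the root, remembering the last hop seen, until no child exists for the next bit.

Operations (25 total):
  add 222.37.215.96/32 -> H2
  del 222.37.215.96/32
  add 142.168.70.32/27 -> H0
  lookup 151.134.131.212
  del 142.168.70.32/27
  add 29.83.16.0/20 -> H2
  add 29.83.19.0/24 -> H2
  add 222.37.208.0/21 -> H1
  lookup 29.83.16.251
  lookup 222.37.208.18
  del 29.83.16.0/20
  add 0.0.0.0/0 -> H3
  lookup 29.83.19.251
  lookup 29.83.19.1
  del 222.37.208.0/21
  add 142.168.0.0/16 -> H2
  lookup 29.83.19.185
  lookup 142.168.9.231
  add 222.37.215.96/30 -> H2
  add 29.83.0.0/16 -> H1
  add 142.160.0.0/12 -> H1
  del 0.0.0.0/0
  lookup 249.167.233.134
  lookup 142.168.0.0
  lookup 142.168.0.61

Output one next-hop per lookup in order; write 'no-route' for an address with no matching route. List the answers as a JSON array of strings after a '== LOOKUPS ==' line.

Process each operation:
  + 222.37.215.96/32 (H2) depth=32
  del 222.37.215.96/32 (clear depth 32)
  + 142.168.70.32/27 (H0) depth=27
  ? 151.134.131.212  path d0:-→d1:-→d2:-→d3:-  best=no-route
  del 142.168.70.32/27 (clear depth 27)
  + 29.83.16.0/20 (H2) depth=20
  + 29.83.19.0/24 (H2) depth=24
  + 222.37.208.0/21 (H1) depth=21
  ? 29.83.16.251  path d0:-→d1:-→d2:-→d3:-→d4:-→d5:-→d6:-→d7:-→d8:-→d9:-→d10:-→d11:-→d12:-→d13:-→d14:-→d15:-→d16:-→d17:-→d18:-→d19:-→d20:H2→d21:-→d22:-  best=H2
  ? 222.37.208.18  path d0:-→d1:-→d2:-→d3:-→d4:-→d5:-→d6:-→d7:-→d8:-→d9:-→d10:-→d11:-→d12:-→d13:-→d14:-→d15:-→d16:-→d17:-→d18:-→d19:-→d20:-→d21:H1  best=H1
  del 29.83.16.0/20 (clear depth 20)
  + 0.0.0.0/0 (H3) depth=0
  ? 29.83.19.251  path d0:H3→d1:-→d2:-→d3:-→d4:-→d5:-→d6:-→d7:-→d8:-→d9:-→d10:-→d11:-→d12:-→d13:-→d14:-→d15:-→d16:-→d17:-→d18:-→d19:-→d20:-→d21:-→d22:-→d23:-→d24:H2  best=H2
  ? 29.83.19.1  path d0:H3→d1:-→d2:-→d3:-→d4:-→d5:-→d6:-→d7:-→d8:-→d9:-→d10:-→d11:-→d12:-→d13:-→d14:-→d15:-→d16:-→d17:-→d18:-→d19:-→d20:-→d21:-→d22:-→d23:-→d24:H2  best=H2
  del 222.37.208.0/21 (clear depth 21)
  + 142.168.0.0/16 (H2) depth=16
  ? 29.83.19.185  path d0:H3→d1:-→d2:-→d3:-→d4:-→d5:-→d6:-→d7:-→d8:-→d9:-→d10:-→d11:-→d12:-→d13:-→d14:-→d15:-→d16:-→d17:-→d18:-→d19:-→d20:-→d21:-→d22:-→d23:-→d24:H2  best=H2
  ? 142.168.9.231  path d0:H3→d1:-→d2:-→d3:-→d4:-→d5:-→d6:-→d7:-→d8:-→d9:-→d10:-→d11:-→d12:-→d13:-→d14:-→d15:-→d16:H2→d17:-  best=H2
  + 222.37.215.96/30 (H2) depth=30
  + 29.83.0.0/16 (H1) depth=16
  + 142.160.0.0/12 (H1) depth=12
  del 0.0.0.0/0 (clear depth 0)
  ? 249.167.233.134  path d0:-→d1:-→d2:-  best=no-route
  ? 142.168.0.0  path d0:-→d1:-→d2:-→d3:-→d4:-→d5:-→d6:-→d7:-→d8:-→d9:-→d10:-→d11:-→d12:H1→d13:-→d14:-→d15:-→d16:H2→d17:-  best=H2
  ? 142.168.0.61  path d0:-→d1:-→d2:-→d3:-→d4:-→d5:-→d6:-→d7:-→d8:-→d9:-→d10:-→d11:-→d12:H1→d13:-→d14:-→d15:-→d16:H2→d17:-  best=H2

== LOOKUPS ==
["no-route","H2","H1","H2","H2","H2","H2","no-route","H2","H2"]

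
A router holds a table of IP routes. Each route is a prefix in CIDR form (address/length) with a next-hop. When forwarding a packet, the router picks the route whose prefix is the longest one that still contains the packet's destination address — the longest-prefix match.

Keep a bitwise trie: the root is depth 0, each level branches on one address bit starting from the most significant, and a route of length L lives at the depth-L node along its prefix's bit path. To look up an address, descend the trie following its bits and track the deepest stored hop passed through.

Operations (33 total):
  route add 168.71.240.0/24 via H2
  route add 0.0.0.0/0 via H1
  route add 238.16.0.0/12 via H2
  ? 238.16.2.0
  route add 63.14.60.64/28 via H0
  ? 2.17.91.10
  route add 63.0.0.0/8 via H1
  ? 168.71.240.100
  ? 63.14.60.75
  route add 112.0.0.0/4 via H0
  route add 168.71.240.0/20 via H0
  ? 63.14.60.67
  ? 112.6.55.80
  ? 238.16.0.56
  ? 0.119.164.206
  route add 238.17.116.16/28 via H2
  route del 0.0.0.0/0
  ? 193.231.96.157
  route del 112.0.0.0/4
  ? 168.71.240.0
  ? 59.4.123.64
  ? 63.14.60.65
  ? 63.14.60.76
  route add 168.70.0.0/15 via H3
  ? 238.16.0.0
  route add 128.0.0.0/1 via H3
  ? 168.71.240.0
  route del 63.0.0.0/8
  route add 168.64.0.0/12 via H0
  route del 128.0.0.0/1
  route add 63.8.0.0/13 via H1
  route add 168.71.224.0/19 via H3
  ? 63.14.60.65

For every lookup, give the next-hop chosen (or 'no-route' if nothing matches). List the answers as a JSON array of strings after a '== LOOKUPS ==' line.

Apply in order:
  add 168.71.240.0/24 -> H2 at depth 24
  add 0.0.0.0/0 -> H1 at depth 0
  add 238.16.0.0/12 -> H2 at depth 12
  ? 238.16.2.0  path d0:H1→d1:-→d2:-→d3:-→d4:-→d5:-→d6:-→d7:-→d8:-→d9:-→d10:-→d11:-→d12:H2  best=H2
  add 63.14.60.64/28 -> H0 at depth 28
  ? 2.17.91.10  path d0:H1→d1:-→d2:-  best=H1
  add 63.0.0.0/8 -> H1 at depth 8
  ? 168.71.240.100  path d0:H1→d1:-→d2:-→d3:-→d4:-→d5:-→d6:-→d7:-→d8:-→d9:-→d10:-→d11:-→d12:-→d13:-→d14:-→d15:-→d16:-→d17:-→d18:-→d19:-→d20:-→d21:-→d22:-→d23:-→d24:H2  best=H2
  ? 63.14.60.75  path d0:H1→d1:-→d2:-→d3:-→d4:-→d5:-→d6:-→d7:-→d8:H1→d9:-→d10:-→d11:-→d12:-→d13:-→d14:-→d15:-→d16:-→d17:-→d18:-→d19:-→d20:-→d21:-→d22:-→d23:-→d24:-→d25:-→d26:-→d27:-→d28:H0  best=H0
  add 112.0.0.0/4 -> H0 at depth 4
  add 168.71.240.0/20 -> H0 at depth 20
  ? 63.14.60.67  path d0:H1→d1:-→d2:-→d3:-→d4:-→d5:-→d6:-→d7:-→d8:H1→d9:-→d10:-→d11:-→d12:-→d13:-→d14:-→d15:-→d16:-→d17:-→d18:-→d19:-→d20:-→d21:-→d22:-→d23:-→d24:-→d25:-→d26:-→d27:-→d28:H0  best=H0
  ? 112.6.55.80  path d0:H1→d1:-→d2:-→d3:-→d4:H0  best=H0
  ? 238.16.0.56  path d0:H1→d1:-→d2:-→d3:-→d4:-→d5:-→d6:-→d7:-→d8:-→d9:-→d10:-→d11:-→d12:H2  best=H2
  ? 0.119.164.206  path d0:H1→d1:-→d2:-  best=H1
  add 238.17.116.16/28 -> H2 at depth 28
  - 0.0.0.0/0 clear@0
  ? 193.231.96.157  path d0:-→d1:-→d2:-  best=no-route
  - 112.0.0.0/4 clear@4
  ? 168.71.240.0  path d0:-→d1:-→d2:-→d3:-→d4:-→d5:-→d6:-→d7:-→d8:-→d9:-→d10:-→d11:-→d12:-→d13:-→d14:-→d15:-→d16:-→d17:-→d18:-→d19:-→d20:H0→d21:-→d22:-→d23:-→d24:H2  best=H2
  ? 59.4.123.64  path d0:-→d1:-→d2:-→d3:-→d4:-→d5:-  best=no-route
  ? 63.14.60.65  path d0:-→d1:-→d2:-→d3:-→d4:-→d5:-→d6:-→d7:-→d8:H1→d9:-→d10:-→d11:-→d12:-→d13:-→d14:-→d15:-→d16:-→d17:-→d18:-→d19:-→d20:-→d21:-→d22:-→d23:-→d24:-→d25:-→d26:-→d27:-→d28:H0  best=H0
  ? 63.14.60.76  path d0:-→d1:-→d2:-→d3:-→d4:-→d5:-→d6:-→d7:-→d8:H1→d9:-→d10:-→d11:-→d12:-→d13:-→d14:-→d15:-→d16:-→d17:-→d18:-→d19:-→d20:-→d21:-→d22:-→d23:-→d24:-→d25:-→d26:-→d27:-→d28:H0  best=H0
  add 168.70.0.0/15 -> H3 at depth 15
  ? 238.16.0.0  path d0:-→d1:-→d2:-→d3:-→d4:-→d5:-→d6:-→d7:-→d8:-→d9:-→d10:-→d11:-→d12:H2→d13:-→d14:-→d15:-  best=H2
  add 128.0.0.0/1 -> H3 at depth 1
  ? 168.71.240.0  path d0:-→d1:H3→d2:-→d3:-→d4:-→d5:-→d6:-→d7:-→d8:-→d9:-→d10:-→d11:-→d12:-→d13:-→d14:-→d15:H3→d16:-→d17:-→d18:-→d19:-→d20:H0→d21:-→d22:-→d23:-→d24:H2  best=H2
  - 63.0.0.0/8 clear@8
  add 168.64.0.0/12 -> H0 at depth 12
  - 128.0.0.0/1 clear@1
  add 63.8.0.0/13 -> H1 at depth 13
  add 168.71.224.0/19 -> H3 at depth 19
  ? 63.14.60.65  path d0:-→d1:-→d2:-→d3:-→d4:-→d5:-→d6:-→d7:-→d8:-→d9:-→d10:-→d11:-→d12:-→d13:H1→d14:-→d15:-→d16:-→d17:-→d18:-→d19:-→d20:-→d21:-→d22:-→d23:-→d24:-→d25:-→d26:-→d27:-→d28:H0  best=H0

== LOOKUPS ==
["H2","H1","H2","H0","H0","H0","H2","H1","no-route","H2","no-route","H0","H0","H2","H2","H0"]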